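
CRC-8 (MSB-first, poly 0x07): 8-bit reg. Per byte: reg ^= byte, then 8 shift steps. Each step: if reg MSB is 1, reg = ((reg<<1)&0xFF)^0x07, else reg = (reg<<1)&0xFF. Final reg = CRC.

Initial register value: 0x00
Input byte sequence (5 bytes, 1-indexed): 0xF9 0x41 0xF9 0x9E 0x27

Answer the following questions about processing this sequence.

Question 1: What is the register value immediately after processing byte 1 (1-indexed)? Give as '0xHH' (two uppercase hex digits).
Answer: 0xE1

Derivation:
After byte 1 (0xF9): reg=0xE1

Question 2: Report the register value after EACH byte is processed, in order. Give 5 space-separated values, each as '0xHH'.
0xE1 0x69 0xF9 0x32 0x6B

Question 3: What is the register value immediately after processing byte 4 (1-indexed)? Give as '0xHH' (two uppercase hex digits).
Answer: 0x32

Derivation:
After byte 1 (0xF9): reg=0xE1
After byte 2 (0x41): reg=0x69
After byte 3 (0xF9): reg=0xF9
After byte 4 (0x9E): reg=0x32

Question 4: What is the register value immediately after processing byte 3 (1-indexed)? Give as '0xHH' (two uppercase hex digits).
Answer: 0xF9

Derivation:
After byte 1 (0xF9): reg=0xE1
After byte 2 (0x41): reg=0x69
After byte 3 (0xF9): reg=0xF9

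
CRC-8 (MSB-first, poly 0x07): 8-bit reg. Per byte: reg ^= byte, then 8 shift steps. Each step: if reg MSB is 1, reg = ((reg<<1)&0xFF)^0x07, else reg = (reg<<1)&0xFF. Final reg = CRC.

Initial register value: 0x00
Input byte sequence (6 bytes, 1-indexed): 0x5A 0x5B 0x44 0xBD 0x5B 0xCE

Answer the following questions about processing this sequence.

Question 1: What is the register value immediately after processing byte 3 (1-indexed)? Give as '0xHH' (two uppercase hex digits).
Answer: 0xE3

Derivation:
After byte 1 (0x5A): reg=0x81
After byte 2 (0x5B): reg=0x08
After byte 3 (0x44): reg=0xE3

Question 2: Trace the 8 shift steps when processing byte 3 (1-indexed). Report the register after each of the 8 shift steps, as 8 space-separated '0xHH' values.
Answer: 0x98 0x37 0x6E 0xDC 0xBF 0x79 0xF2 0xE3

Derivation:
After byte 1 (0x5A): reg=0x81
After byte 2 (0x5B): reg=0x08
Register before byte 3: 0x08
After XOR with byte 0x44: 0x4C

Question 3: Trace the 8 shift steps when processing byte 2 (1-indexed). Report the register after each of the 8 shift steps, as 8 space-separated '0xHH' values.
Answer: 0xB3 0x61 0xC2 0x83 0x01 0x02 0x04 0x08

Derivation:
After byte 1 (0x5A): reg=0x81
Register before byte 2: 0x81
After XOR with byte 0x5B: 0xDA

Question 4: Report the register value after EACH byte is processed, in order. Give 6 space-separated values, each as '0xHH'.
0x81 0x08 0xE3 0x9D 0x5C 0xF7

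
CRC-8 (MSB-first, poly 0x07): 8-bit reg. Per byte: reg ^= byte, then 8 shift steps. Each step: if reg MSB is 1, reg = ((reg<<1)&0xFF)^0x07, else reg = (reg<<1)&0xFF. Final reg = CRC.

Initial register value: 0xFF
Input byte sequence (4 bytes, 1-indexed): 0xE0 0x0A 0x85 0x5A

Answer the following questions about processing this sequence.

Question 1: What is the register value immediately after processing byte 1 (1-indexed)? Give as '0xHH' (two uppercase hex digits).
Answer: 0x5D

Derivation:
After byte 1 (0xE0): reg=0x5D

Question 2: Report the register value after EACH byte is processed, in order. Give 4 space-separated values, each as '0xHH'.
0x5D 0xA2 0xF5 0x44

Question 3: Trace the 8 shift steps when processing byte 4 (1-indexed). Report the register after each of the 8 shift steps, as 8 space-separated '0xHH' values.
After byte 1 (0xE0): reg=0x5D
After byte 2 (0x0A): reg=0xA2
After byte 3 (0x85): reg=0xF5
Register before byte 4: 0xF5
After XOR with byte 0x5A: 0xAF

Answer: 0x59 0xB2 0x63 0xC6 0x8B 0x11 0x22 0x44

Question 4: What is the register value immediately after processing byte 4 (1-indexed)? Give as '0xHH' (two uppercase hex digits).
Answer: 0x44

Derivation:
After byte 1 (0xE0): reg=0x5D
After byte 2 (0x0A): reg=0xA2
After byte 3 (0x85): reg=0xF5
After byte 4 (0x5A): reg=0x44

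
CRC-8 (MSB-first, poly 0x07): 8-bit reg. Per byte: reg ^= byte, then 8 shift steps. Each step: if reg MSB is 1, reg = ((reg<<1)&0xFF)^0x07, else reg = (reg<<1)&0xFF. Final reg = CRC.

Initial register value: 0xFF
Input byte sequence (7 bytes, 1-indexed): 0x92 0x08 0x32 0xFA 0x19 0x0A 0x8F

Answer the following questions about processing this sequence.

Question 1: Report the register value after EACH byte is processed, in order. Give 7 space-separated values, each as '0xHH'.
0x04 0x24 0x62 0xC1 0x06 0x24 0x58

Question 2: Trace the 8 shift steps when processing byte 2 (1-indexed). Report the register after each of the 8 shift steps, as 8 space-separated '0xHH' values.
After byte 1 (0x92): reg=0x04
Register before byte 2: 0x04
After XOR with byte 0x08: 0x0C

Answer: 0x18 0x30 0x60 0xC0 0x87 0x09 0x12 0x24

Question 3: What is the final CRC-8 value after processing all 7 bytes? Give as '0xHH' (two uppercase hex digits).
Answer: 0x58

Derivation:
After byte 1 (0x92): reg=0x04
After byte 2 (0x08): reg=0x24
After byte 3 (0x32): reg=0x62
After byte 4 (0xFA): reg=0xC1
After byte 5 (0x19): reg=0x06
After byte 6 (0x0A): reg=0x24
After byte 7 (0x8F): reg=0x58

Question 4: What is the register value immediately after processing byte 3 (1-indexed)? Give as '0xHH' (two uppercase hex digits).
Answer: 0x62

Derivation:
After byte 1 (0x92): reg=0x04
After byte 2 (0x08): reg=0x24
After byte 3 (0x32): reg=0x62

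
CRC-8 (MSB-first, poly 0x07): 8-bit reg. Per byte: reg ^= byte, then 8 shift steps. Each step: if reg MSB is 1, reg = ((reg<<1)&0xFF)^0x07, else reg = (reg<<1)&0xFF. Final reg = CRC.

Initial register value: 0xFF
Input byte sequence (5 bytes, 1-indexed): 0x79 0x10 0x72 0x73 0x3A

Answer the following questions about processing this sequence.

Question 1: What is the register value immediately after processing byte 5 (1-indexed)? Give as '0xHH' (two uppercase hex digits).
Answer: 0x31

Derivation:
After byte 1 (0x79): reg=0x9B
After byte 2 (0x10): reg=0xB8
After byte 3 (0x72): reg=0x78
After byte 4 (0x73): reg=0x31
After byte 5 (0x3A): reg=0x31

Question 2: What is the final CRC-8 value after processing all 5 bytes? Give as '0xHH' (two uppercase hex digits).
Answer: 0x31

Derivation:
After byte 1 (0x79): reg=0x9B
After byte 2 (0x10): reg=0xB8
After byte 3 (0x72): reg=0x78
After byte 4 (0x73): reg=0x31
After byte 5 (0x3A): reg=0x31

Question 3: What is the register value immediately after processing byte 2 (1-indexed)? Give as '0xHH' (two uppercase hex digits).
Answer: 0xB8

Derivation:
After byte 1 (0x79): reg=0x9B
After byte 2 (0x10): reg=0xB8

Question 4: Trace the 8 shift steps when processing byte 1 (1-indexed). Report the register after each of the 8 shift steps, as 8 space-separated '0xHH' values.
Register before byte 1: 0xFF
After XOR with byte 0x79: 0x86

Answer: 0x0B 0x16 0x2C 0x58 0xB0 0x67 0xCE 0x9B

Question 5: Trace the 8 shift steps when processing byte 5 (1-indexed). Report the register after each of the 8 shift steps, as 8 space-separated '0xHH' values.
After byte 1 (0x79): reg=0x9B
After byte 2 (0x10): reg=0xB8
After byte 3 (0x72): reg=0x78
After byte 4 (0x73): reg=0x31
Register before byte 5: 0x31
After XOR with byte 0x3A: 0x0B

Answer: 0x16 0x2C 0x58 0xB0 0x67 0xCE 0x9B 0x31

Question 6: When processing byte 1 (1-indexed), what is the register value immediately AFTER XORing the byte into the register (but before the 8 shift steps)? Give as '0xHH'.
Answer: 0x86

Derivation:
Register before byte 1: 0xFF
Byte 1: 0x79
0xFF XOR 0x79 = 0x86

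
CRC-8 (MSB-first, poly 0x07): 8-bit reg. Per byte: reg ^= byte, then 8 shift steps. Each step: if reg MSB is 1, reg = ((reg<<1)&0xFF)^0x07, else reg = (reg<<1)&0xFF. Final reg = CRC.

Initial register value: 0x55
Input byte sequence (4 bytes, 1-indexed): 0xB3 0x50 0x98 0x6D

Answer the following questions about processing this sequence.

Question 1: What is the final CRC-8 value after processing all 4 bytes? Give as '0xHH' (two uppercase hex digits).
After byte 1 (0xB3): reg=0xBC
After byte 2 (0x50): reg=0x8A
After byte 3 (0x98): reg=0x7E
After byte 4 (0x6D): reg=0x79

Answer: 0x79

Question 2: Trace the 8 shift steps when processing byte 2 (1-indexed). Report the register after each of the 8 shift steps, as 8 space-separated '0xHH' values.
Answer: 0xDF 0xB9 0x75 0xEA 0xD3 0xA1 0x45 0x8A

Derivation:
After byte 1 (0xB3): reg=0xBC
Register before byte 2: 0xBC
After XOR with byte 0x50: 0xEC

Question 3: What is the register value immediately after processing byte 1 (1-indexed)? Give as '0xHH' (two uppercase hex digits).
After byte 1 (0xB3): reg=0xBC

Answer: 0xBC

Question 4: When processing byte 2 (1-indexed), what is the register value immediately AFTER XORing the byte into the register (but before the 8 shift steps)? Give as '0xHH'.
Register before byte 2: 0xBC
Byte 2: 0x50
0xBC XOR 0x50 = 0xEC

Answer: 0xEC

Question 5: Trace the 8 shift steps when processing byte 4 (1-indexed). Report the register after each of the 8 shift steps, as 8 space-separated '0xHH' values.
Answer: 0x26 0x4C 0x98 0x37 0x6E 0xDC 0xBF 0x79

Derivation:
After byte 1 (0xB3): reg=0xBC
After byte 2 (0x50): reg=0x8A
After byte 3 (0x98): reg=0x7E
Register before byte 4: 0x7E
After XOR with byte 0x6D: 0x13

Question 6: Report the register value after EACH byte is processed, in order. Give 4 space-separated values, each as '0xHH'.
0xBC 0x8A 0x7E 0x79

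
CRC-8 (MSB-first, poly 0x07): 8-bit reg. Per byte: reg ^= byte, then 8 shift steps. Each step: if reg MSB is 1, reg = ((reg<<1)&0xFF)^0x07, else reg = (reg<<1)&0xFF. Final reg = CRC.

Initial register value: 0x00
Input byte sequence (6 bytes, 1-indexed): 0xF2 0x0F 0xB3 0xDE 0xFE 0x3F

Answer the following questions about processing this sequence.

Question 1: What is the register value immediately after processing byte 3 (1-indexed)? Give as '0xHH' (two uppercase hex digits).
After byte 1 (0xF2): reg=0xD0
After byte 2 (0x0F): reg=0x13
After byte 3 (0xB3): reg=0x69

Answer: 0x69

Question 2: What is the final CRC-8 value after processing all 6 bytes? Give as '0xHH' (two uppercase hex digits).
After byte 1 (0xF2): reg=0xD0
After byte 2 (0x0F): reg=0x13
After byte 3 (0xB3): reg=0x69
After byte 4 (0xDE): reg=0x0C
After byte 5 (0xFE): reg=0xD0
After byte 6 (0x3F): reg=0x83

Answer: 0x83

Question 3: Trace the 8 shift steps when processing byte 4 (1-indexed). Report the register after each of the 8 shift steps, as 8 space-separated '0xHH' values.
Answer: 0x69 0xD2 0xA3 0x41 0x82 0x03 0x06 0x0C

Derivation:
After byte 1 (0xF2): reg=0xD0
After byte 2 (0x0F): reg=0x13
After byte 3 (0xB3): reg=0x69
Register before byte 4: 0x69
After XOR with byte 0xDE: 0xB7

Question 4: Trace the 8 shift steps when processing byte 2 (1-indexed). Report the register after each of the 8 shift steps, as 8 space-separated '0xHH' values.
Answer: 0xB9 0x75 0xEA 0xD3 0xA1 0x45 0x8A 0x13

Derivation:
After byte 1 (0xF2): reg=0xD0
Register before byte 2: 0xD0
After XOR with byte 0x0F: 0xDF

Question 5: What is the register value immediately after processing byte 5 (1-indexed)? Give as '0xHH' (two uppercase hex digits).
After byte 1 (0xF2): reg=0xD0
After byte 2 (0x0F): reg=0x13
After byte 3 (0xB3): reg=0x69
After byte 4 (0xDE): reg=0x0C
After byte 5 (0xFE): reg=0xD0

Answer: 0xD0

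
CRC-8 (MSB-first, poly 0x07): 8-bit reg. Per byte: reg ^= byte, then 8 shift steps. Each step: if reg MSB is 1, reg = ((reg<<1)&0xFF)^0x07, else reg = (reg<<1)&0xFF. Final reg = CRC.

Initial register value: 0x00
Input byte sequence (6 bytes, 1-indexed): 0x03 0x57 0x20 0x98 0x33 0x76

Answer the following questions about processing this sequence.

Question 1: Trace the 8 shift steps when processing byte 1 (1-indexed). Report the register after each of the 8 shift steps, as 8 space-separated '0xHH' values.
Register before byte 1: 0x00
After XOR with byte 0x03: 0x03

Answer: 0x06 0x0C 0x18 0x30 0x60 0xC0 0x87 0x09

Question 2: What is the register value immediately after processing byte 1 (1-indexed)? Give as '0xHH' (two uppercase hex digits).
Answer: 0x09

Derivation:
After byte 1 (0x03): reg=0x09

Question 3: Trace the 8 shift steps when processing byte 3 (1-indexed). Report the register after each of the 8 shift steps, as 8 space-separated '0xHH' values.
Answer: 0x7D 0xFA 0xF3 0xE1 0xC5 0x8D 0x1D 0x3A

Derivation:
After byte 1 (0x03): reg=0x09
After byte 2 (0x57): reg=0x9D
Register before byte 3: 0x9D
After XOR with byte 0x20: 0xBD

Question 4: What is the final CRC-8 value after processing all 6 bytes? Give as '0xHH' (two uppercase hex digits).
Answer: 0x1D

Derivation:
After byte 1 (0x03): reg=0x09
After byte 2 (0x57): reg=0x9D
After byte 3 (0x20): reg=0x3A
After byte 4 (0x98): reg=0x67
After byte 5 (0x33): reg=0xAB
After byte 6 (0x76): reg=0x1D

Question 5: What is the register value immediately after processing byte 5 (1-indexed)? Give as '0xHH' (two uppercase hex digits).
Answer: 0xAB

Derivation:
After byte 1 (0x03): reg=0x09
After byte 2 (0x57): reg=0x9D
After byte 3 (0x20): reg=0x3A
After byte 4 (0x98): reg=0x67
After byte 5 (0x33): reg=0xAB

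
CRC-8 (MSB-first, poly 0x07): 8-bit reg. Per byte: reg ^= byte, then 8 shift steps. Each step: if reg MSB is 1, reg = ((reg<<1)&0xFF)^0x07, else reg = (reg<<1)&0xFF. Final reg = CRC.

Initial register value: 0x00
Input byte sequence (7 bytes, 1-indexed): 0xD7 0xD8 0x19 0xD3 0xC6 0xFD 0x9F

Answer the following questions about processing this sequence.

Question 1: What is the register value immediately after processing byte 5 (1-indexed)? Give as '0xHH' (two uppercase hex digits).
After byte 1 (0xD7): reg=0x2B
After byte 2 (0xD8): reg=0xD7
After byte 3 (0x19): reg=0x64
After byte 4 (0xD3): reg=0x0C
After byte 5 (0xC6): reg=0x78

Answer: 0x78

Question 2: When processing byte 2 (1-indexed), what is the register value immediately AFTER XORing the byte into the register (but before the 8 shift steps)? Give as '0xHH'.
Answer: 0xF3

Derivation:
Register before byte 2: 0x2B
Byte 2: 0xD8
0x2B XOR 0xD8 = 0xF3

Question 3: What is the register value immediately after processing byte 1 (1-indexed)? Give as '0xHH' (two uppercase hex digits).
After byte 1 (0xD7): reg=0x2B

Answer: 0x2B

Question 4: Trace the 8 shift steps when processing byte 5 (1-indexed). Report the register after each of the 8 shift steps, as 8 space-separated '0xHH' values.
Answer: 0x93 0x21 0x42 0x84 0x0F 0x1E 0x3C 0x78

Derivation:
After byte 1 (0xD7): reg=0x2B
After byte 2 (0xD8): reg=0xD7
After byte 3 (0x19): reg=0x64
After byte 4 (0xD3): reg=0x0C
Register before byte 5: 0x0C
After XOR with byte 0xC6: 0xCA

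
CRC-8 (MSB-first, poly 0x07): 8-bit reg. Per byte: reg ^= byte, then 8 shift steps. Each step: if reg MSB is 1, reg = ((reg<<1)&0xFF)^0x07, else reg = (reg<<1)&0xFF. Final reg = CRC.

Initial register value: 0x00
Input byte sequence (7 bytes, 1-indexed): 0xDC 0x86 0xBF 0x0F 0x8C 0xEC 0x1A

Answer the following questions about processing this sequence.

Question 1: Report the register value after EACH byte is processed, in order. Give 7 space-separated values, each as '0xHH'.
0x1A 0xDD 0x29 0xF2 0x7D 0xFE 0xB2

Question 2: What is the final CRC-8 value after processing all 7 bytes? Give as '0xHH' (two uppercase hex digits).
Answer: 0xB2

Derivation:
After byte 1 (0xDC): reg=0x1A
After byte 2 (0x86): reg=0xDD
After byte 3 (0xBF): reg=0x29
After byte 4 (0x0F): reg=0xF2
After byte 5 (0x8C): reg=0x7D
After byte 6 (0xEC): reg=0xFE
After byte 7 (0x1A): reg=0xB2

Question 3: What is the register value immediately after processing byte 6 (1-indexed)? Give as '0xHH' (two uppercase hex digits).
After byte 1 (0xDC): reg=0x1A
After byte 2 (0x86): reg=0xDD
After byte 3 (0xBF): reg=0x29
After byte 4 (0x0F): reg=0xF2
After byte 5 (0x8C): reg=0x7D
After byte 6 (0xEC): reg=0xFE

Answer: 0xFE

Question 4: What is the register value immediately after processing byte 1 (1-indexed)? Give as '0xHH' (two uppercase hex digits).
After byte 1 (0xDC): reg=0x1A

Answer: 0x1A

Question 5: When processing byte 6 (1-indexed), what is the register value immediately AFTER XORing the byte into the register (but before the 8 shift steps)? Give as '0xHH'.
Register before byte 6: 0x7D
Byte 6: 0xEC
0x7D XOR 0xEC = 0x91

Answer: 0x91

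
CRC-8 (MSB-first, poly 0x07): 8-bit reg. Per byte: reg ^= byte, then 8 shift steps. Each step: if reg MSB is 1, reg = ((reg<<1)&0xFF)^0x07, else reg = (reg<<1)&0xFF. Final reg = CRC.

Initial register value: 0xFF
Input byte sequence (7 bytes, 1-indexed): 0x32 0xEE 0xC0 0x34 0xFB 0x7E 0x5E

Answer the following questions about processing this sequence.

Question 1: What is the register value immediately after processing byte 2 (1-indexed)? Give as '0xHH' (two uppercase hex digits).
After byte 1 (0x32): reg=0x6D
After byte 2 (0xEE): reg=0x80

Answer: 0x80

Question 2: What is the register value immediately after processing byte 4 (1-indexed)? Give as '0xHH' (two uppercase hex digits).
After byte 1 (0x32): reg=0x6D
After byte 2 (0xEE): reg=0x80
After byte 3 (0xC0): reg=0xC7
After byte 4 (0x34): reg=0xD7

Answer: 0xD7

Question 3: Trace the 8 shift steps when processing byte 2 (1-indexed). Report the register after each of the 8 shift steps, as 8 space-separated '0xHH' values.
After byte 1 (0x32): reg=0x6D
Register before byte 2: 0x6D
After XOR with byte 0xEE: 0x83

Answer: 0x01 0x02 0x04 0x08 0x10 0x20 0x40 0x80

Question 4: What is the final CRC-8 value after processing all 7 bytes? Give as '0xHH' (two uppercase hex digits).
Answer: 0x50

Derivation:
After byte 1 (0x32): reg=0x6D
After byte 2 (0xEE): reg=0x80
After byte 3 (0xC0): reg=0xC7
After byte 4 (0x34): reg=0xD7
After byte 5 (0xFB): reg=0xC4
After byte 6 (0x7E): reg=0x2F
After byte 7 (0x5E): reg=0x50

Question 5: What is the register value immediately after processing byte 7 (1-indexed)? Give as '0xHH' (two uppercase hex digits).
After byte 1 (0x32): reg=0x6D
After byte 2 (0xEE): reg=0x80
After byte 3 (0xC0): reg=0xC7
After byte 4 (0x34): reg=0xD7
After byte 5 (0xFB): reg=0xC4
After byte 6 (0x7E): reg=0x2F
After byte 7 (0x5E): reg=0x50

Answer: 0x50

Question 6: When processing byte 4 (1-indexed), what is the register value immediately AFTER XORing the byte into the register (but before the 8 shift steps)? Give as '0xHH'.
Register before byte 4: 0xC7
Byte 4: 0x34
0xC7 XOR 0x34 = 0xF3

Answer: 0xF3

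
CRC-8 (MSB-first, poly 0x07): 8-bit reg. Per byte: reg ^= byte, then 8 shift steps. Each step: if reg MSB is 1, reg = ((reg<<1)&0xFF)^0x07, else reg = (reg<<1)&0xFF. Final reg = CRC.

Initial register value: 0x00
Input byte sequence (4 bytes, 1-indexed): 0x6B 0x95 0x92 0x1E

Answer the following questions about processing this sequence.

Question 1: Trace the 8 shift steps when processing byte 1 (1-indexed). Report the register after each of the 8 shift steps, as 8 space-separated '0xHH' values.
Register before byte 1: 0x00
After XOR with byte 0x6B: 0x6B

Answer: 0xD6 0xAB 0x51 0xA2 0x43 0x86 0x0B 0x16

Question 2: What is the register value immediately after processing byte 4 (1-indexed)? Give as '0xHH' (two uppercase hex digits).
Answer: 0x27

Derivation:
After byte 1 (0x6B): reg=0x16
After byte 2 (0x95): reg=0x80
After byte 3 (0x92): reg=0x7E
After byte 4 (0x1E): reg=0x27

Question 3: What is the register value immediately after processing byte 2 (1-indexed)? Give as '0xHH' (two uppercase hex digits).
After byte 1 (0x6B): reg=0x16
After byte 2 (0x95): reg=0x80

Answer: 0x80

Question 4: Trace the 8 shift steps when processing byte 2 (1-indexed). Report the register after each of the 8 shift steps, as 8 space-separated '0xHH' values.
After byte 1 (0x6B): reg=0x16
Register before byte 2: 0x16
After XOR with byte 0x95: 0x83

Answer: 0x01 0x02 0x04 0x08 0x10 0x20 0x40 0x80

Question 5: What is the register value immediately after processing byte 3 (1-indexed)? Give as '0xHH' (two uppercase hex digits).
After byte 1 (0x6B): reg=0x16
After byte 2 (0x95): reg=0x80
After byte 3 (0x92): reg=0x7E

Answer: 0x7E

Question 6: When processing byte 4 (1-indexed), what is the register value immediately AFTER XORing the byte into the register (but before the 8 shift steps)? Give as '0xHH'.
Answer: 0x60

Derivation:
Register before byte 4: 0x7E
Byte 4: 0x1E
0x7E XOR 0x1E = 0x60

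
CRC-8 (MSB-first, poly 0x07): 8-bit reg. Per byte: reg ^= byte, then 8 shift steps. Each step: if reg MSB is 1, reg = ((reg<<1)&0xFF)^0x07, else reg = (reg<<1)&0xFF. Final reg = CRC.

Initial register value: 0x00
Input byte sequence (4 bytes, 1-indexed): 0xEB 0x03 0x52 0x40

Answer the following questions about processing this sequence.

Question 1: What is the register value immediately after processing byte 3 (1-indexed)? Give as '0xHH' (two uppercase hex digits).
Answer: 0xA4

Derivation:
After byte 1 (0xEB): reg=0x9F
After byte 2 (0x03): reg=0xDD
After byte 3 (0x52): reg=0xA4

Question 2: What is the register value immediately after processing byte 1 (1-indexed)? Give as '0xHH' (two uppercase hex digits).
Answer: 0x9F

Derivation:
After byte 1 (0xEB): reg=0x9F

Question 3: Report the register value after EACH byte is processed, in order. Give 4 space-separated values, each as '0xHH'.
0x9F 0xDD 0xA4 0xB2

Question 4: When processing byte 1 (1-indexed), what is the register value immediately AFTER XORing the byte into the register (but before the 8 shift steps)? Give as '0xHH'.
Answer: 0xEB

Derivation:
Register before byte 1: 0x00
Byte 1: 0xEB
0x00 XOR 0xEB = 0xEB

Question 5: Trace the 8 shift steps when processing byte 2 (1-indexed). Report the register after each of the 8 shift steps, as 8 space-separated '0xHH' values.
After byte 1 (0xEB): reg=0x9F
Register before byte 2: 0x9F
After XOR with byte 0x03: 0x9C

Answer: 0x3F 0x7E 0xFC 0xFF 0xF9 0xF5 0xED 0xDD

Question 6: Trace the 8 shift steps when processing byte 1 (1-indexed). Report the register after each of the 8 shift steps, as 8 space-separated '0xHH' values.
Answer: 0xD1 0xA5 0x4D 0x9A 0x33 0x66 0xCC 0x9F

Derivation:
Register before byte 1: 0x00
After XOR with byte 0xEB: 0xEB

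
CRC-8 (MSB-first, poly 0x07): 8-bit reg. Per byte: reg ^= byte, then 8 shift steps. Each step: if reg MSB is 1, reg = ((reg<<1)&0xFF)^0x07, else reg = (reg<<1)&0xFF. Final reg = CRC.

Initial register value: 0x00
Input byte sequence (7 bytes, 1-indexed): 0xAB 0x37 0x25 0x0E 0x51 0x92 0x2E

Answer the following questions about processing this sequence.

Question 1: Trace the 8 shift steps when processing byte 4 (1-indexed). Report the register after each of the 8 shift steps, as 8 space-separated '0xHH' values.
After byte 1 (0xAB): reg=0x58
After byte 2 (0x37): reg=0x0A
After byte 3 (0x25): reg=0xCD
Register before byte 4: 0xCD
After XOR with byte 0x0E: 0xC3

Answer: 0x81 0x05 0x0A 0x14 0x28 0x50 0xA0 0x47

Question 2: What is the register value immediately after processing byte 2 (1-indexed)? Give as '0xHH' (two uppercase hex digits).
Answer: 0x0A

Derivation:
After byte 1 (0xAB): reg=0x58
After byte 2 (0x37): reg=0x0A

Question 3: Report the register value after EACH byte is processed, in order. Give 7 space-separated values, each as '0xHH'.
0x58 0x0A 0xCD 0x47 0x62 0xDE 0xDE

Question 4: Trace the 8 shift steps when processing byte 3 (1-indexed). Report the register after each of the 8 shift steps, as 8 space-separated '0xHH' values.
After byte 1 (0xAB): reg=0x58
After byte 2 (0x37): reg=0x0A
Register before byte 3: 0x0A
After XOR with byte 0x25: 0x2F

Answer: 0x5E 0xBC 0x7F 0xFE 0xFB 0xF1 0xE5 0xCD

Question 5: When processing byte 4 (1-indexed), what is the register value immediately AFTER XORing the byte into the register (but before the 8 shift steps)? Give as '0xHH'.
Register before byte 4: 0xCD
Byte 4: 0x0E
0xCD XOR 0x0E = 0xC3

Answer: 0xC3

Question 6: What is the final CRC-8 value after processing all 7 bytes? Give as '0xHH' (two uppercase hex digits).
After byte 1 (0xAB): reg=0x58
After byte 2 (0x37): reg=0x0A
After byte 3 (0x25): reg=0xCD
After byte 4 (0x0E): reg=0x47
After byte 5 (0x51): reg=0x62
After byte 6 (0x92): reg=0xDE
After byte 7 (0x2E): reg=0xDE

Answer: 0xDE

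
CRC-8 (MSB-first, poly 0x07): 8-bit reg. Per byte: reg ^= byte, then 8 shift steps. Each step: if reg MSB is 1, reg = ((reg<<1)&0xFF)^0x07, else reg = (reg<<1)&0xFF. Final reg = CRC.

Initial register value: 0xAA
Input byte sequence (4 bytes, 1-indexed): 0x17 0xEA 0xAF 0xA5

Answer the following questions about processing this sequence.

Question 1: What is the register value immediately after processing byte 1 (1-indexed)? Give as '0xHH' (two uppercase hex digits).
After byte 1 (0x17): reg=0x3A

Answer: 0x3A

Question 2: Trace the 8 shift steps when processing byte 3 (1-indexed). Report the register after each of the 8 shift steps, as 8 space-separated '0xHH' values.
After byte 1 (0x17): reg=0x3A
After byte 2 (0xEA): reg=0x3E
Register before byte 3: 0x3E
After XOR with byte 0xAF: 0x91

Answer: 0x25 0x4A 0x94 0x2F 0x5E 0xBC 0x7F 0xFE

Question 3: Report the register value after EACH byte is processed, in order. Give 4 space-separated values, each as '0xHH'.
0x3A 0x3E 0xFE 0x86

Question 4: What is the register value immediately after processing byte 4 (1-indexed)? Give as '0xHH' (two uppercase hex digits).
Answer: 0x86

Derivation:
After byte 1 (0x17): reg=0x3A
After byte 2 (0xEA): reg=0x3E
After byte 3 (0xAF): reg=0xFE
After byte 4 (0xA5): reg=0x86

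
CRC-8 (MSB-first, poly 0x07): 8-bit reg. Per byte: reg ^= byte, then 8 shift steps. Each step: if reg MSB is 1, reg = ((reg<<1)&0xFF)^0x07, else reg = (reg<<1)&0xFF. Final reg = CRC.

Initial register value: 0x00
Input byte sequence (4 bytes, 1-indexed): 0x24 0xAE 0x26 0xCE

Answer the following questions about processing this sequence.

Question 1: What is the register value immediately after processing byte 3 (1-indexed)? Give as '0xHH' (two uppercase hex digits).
Answer: 0xD4

Derivation:
After byte 1 (0x24): reg=0xFC
After byte 2 (0xAE): reg=0xB9
After byte 3 (0x26): reg=0xD4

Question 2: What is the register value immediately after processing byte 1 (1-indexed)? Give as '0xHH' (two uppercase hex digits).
After byte 1 (0x24): reg=0xFC

Answer: 0xFC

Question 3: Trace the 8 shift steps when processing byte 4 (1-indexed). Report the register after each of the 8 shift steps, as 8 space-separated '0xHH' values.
After byte 1 (0x24): reg=0xFC
After byte 2 (0xAE): reg=0xB9
After byte 3 (0x26): reg=0xD4
Register before byte 4: 0xD4
After XOR with byte 0xCE: 0x1A

Answer: 0x34 0x68 0xD0 0xA7 0x49 0x92 0x23 0x46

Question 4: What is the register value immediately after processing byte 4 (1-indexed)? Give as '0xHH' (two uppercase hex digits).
Answer: 0x46

Derivation:
After byte 1 (0x24): reg=0xFC
After byte 2 (0xAE): reg=0xB9
After byte 3 (0x26): reg=0xD4
After byte 4 (0xCE): reg=0x46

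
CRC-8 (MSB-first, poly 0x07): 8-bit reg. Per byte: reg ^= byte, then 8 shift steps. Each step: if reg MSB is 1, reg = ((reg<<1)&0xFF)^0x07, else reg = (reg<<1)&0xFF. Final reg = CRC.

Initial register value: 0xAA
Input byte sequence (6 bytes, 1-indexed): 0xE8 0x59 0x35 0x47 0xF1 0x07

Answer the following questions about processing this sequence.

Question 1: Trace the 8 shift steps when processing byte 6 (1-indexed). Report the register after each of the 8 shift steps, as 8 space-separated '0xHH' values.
Answer: 0x35 0x6A 0xD4 0xAF 0x59 0xB2 0x63 0xC6

Derivation:
After byte 1 (0xE8): reg=0xC9
After byte 2 (0x59): reg=0xF9
After byte 3 (0x35): reg=0x6A
After byte 4 (0x47): reg=0xC3
After byte 5 (0xF1): reg=0x9E
Register before byte 6: 0x9E
After XOR with byte 0x07: 0x99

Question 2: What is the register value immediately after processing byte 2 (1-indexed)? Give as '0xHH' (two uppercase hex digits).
After byte 1 (0xE8): reg=0xC9
After byte 2 (0x59): reg=0xF9

Answer: 0xF9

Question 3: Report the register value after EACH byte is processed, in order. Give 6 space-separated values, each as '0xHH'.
0xC9 0xF9 0x6A 0xC3 0x9E 0xC6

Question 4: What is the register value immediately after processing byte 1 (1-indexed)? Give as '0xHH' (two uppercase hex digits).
After byte 1 (0xE8): reg=0xC9

Answer: 0xC9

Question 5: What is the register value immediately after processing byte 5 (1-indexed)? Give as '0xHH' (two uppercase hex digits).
Answer: 0x9E

Derivation:
After byte 1 (0xE8): reg=0xC9
After byte 2 (0x59): reg=0xF9
After byte 3 (0x35): reg=0x6A
After byte 4 (0x47): reg=0xC3
After byte 5 (0xF1): reg=0x9E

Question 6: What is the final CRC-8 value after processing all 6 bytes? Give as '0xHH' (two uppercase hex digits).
Answer: 0xC6

Derivation:
After byte 1 (0xE8): reg=0xC9
After byte 2 (0x59): reg=0xF9
After byte 3 (0x35): reg=0x6A
After byte 4 (0x47): reg=0xC3
After byte 5 (0xF1): reg=0x9E
After byte 6 (0x07): reg=0xC6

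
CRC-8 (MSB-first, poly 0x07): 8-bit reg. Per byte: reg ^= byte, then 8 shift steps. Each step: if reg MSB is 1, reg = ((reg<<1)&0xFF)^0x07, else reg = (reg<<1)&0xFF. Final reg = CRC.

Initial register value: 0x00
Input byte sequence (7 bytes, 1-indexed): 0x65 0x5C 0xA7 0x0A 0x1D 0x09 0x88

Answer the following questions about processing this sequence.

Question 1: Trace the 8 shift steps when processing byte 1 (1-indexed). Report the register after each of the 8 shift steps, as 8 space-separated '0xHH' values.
Answer: 0xCA 0x93 0x21 0x42 0x84 0x0F 0x1E 0x3C

Derivation:
Register before byte 1: 0x00
After XOR with byte 0x65: 0x65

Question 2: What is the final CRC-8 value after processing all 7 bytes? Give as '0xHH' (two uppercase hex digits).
Answer: 0x34

Derivation:
After byte 1 (0x65): reg=0x3C
After byte 2 (0x5C): reg=0x27
After byte 3 (0xA7): reg=0x89
After byte 4 (0x0A): reg=0x80
After byte 5 (0x1D): reg=0xDA
After byte 6 (0x09): reg=0x37
After byte 7 (0x88): reg=0x34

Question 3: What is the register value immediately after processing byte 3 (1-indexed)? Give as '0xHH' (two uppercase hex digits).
Answer: 0x89

Derivation:
After byte 1 (0x65): reg=0x3C
After byte 2 (0x5C): reg=0x27
After byte 3 (0xA7): reg=0x89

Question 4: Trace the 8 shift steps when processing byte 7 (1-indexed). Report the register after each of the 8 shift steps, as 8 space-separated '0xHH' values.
After byte 1 (0x65): reg=0x3C
After byte 2 (0x5C): reg=0x27
After byte 3 (0xA7): reg=0x89
After byte 4 (0x0A): reg=0x80
After byte 5 (0x1D): reg=0xDA
After byte 6 (0x09): reg=0x37
Register before byte 7: 0x37
After XOR with byte 0x88: 0xBF

Answer: 0x79 0xF2 0xE3 0xC1 0x85 0x0D 0x1A 0x34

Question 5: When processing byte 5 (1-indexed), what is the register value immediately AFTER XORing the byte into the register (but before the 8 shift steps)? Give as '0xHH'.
Answer: 0x9D

Derivation:
Register before byte 5: 0x80
Byte 5: 0x1D
0x80 XOR 0x1D = 0x9D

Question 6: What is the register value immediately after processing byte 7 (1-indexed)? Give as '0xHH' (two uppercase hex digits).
After byte 1 (0x65): reg=0x3C
After byte 2 (0x5C): reg=0x27
After byte 3 (0xA7): reg=0x89
After byte 4 (0x0A): reg=0x80
After byte 5 (0x1D): reg=0xDA
After byte 6 (0x09): reg=0x37
After byte 7 (0x88): reg=0x34

Answer: 0x34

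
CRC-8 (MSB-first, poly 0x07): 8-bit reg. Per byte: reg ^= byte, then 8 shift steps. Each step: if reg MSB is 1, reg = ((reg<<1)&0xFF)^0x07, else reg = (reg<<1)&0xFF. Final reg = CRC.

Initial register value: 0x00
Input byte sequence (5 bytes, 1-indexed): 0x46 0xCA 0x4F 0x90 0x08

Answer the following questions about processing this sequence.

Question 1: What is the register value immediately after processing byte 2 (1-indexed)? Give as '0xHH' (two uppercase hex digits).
Answer: 0x5D

Derivation:
After byte 1 (0x46): reg=0xD5
After byte 2 (0xCA): reg=0x5D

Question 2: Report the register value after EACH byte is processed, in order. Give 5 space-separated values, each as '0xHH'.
0xD5 0x5D 0x7E 0x84 0xAD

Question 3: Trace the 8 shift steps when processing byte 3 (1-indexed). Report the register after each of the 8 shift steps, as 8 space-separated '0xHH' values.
After byte 1 (0x46): reg=0xD5
After byte 2 (0xCA): reg=0x5D
Register before byte 3: 0x5D
After XOR with byte 0x4F: 0x12

Answer: 0x24 0x48 0x90 0x27 0x4E 0x9C 0x3F 0x7E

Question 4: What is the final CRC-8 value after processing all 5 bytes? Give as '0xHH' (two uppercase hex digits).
After byte 1 (0x46): reg=0xD5
After byte 2 (0xCA): reg=0x5D
After byte 3 (0x4F): reg=0x7E
After byte 4 (0x90): reg=0x84
After byte 5 (0x08): reg=0xAD

Answer: 0xAD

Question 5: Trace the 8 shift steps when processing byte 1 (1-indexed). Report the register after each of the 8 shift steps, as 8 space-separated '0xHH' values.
Register before byte 1: 0x00
After XOR with byte 0x46: 0x46

Answer: 0x8C 0x1F 0x3E 0x7C 0xF8 0xF7 0xE9 0xD5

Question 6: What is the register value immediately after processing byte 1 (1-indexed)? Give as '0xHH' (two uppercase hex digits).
Answer: 0xD5

Derivation:
After byte 1 (0x46): reg=0xD5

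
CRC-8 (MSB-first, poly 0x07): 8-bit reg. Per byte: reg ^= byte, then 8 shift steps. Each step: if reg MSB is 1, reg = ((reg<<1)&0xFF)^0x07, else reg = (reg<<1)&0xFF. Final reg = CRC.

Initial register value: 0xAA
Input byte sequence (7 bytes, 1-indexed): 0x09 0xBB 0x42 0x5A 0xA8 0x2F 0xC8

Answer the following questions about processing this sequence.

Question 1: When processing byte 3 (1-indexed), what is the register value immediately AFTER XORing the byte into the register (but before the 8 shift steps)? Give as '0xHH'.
Answer: 0x4D

Derivation:
Register before byte 3: 0x0F
Byte 3: 0x42
0x0F XOR 0x42 = 0x4D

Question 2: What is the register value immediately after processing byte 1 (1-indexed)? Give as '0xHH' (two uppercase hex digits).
After byte 1 (0x09): reg=0x60

Answer: 0x60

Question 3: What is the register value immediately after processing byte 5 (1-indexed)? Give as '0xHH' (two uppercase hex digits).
Answer: 0xC8

Derivation:
After byte 1 (0x09): reg=0x60
After byte 2 (0xBB): reg=0x0F
After byte 3 (0x42): reg=0xE4
After byte 4 (0x5A): reg=0x33
After byte 5 (0xA8): reg=0xC8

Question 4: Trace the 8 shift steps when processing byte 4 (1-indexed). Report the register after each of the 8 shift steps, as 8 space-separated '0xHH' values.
After byte 1 (0x09): reg=0x60
After byte 2 (0xBB): reg=0x0F
After byte 3 (0x42): reg=0xE4
Register before byte 4: 0xE4
After XOR with byte 0x5A: 0xBE

Answer: 0x7B 0xF6 0xEB 0xD1 0xA5 0x4D 0x9A 0x33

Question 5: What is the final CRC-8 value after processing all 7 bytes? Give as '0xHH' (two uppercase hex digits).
After byte 1 (0x09): reg=0x60
After byte 2 (0xBB): reg=0x0F
After byte 3 (0x42): reg=0xE4
After byte 4 (0x5A): reg=0x33
After byte 5 (0xA8): reg=0xC8
After byte 6 (0x2F): reg=0xBB
After byte 7 (0xC8): reg=0x5E

Answer: 0x5E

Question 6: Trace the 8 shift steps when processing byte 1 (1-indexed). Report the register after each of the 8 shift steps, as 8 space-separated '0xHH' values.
Register before byte 1: 0xAA
After XOR with byte 0x09: 0xA3

Answer: 0x41 0x82 0x03 0x06 0x0C 0x18 0x30 0x60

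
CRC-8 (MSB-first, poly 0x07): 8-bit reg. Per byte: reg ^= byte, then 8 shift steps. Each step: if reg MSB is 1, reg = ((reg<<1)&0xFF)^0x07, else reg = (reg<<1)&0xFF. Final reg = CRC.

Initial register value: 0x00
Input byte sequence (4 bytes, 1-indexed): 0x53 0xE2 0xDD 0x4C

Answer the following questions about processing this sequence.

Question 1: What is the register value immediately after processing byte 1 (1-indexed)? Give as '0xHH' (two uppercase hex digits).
After byte 1 (0x53): reg=0xBE

Answer: 0xBE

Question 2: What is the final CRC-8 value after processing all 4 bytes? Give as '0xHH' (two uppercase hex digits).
After byte 1 (0x53): reg=0xBE
After byte 2 (0xE2): reg=0x93
After byte 3 (0xDD): reg=0xED
After byte 4 (0x4C): reg=0x6E

Answer: 0x6E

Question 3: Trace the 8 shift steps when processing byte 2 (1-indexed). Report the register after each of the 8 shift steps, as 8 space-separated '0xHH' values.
After byte 1 (0x53): reg=0xBE
Register before byte 2: 0xBE
After XOR with byte 0xE2: 0x5C

Answer: 0xB8 0x77 0xEE 0xDB 0xB1 0x65 0xCA 0x93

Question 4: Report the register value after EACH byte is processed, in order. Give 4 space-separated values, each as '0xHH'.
0xBE 0x93 0xED 0x6E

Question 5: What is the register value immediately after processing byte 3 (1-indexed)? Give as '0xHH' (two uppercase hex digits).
Answer: 0xED

Derivation:
After byte 1 (0x53): reg=0xBE
After byte 2 (0xE2): reg=0x93
After byte 3 (0xDD): reg=0xED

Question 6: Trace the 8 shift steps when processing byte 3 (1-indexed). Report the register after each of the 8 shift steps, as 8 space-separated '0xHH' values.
Answer: 0x9C 0x3F 0x7E 0xFC 0xFF 0xF9 0xF5 0xED

Derivation:
After byte 1 (0x53): reg=0xBE
After byte 2 (0xE2): reg=0x93
Register before byte 3: 0x93
After XOR with byte 0xDD: 0x4E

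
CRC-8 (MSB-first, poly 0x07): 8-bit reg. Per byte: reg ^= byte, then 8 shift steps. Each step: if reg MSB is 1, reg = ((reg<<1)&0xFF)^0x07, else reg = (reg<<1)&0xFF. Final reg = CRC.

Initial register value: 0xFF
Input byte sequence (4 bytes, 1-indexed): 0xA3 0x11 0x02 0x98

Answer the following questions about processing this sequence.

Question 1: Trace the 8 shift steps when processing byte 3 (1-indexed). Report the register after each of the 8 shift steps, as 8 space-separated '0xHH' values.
Answer: 0x0D 0x1A 0x34 0x68 0xD0 0xA7 0x49 0x92

Derivation:
After byte 1 (0xA3): reg=0x93
After byte 2 (0x11): reg=0x87
Register before byte 3: 0x87
After XOR with byte 0x02: 0x85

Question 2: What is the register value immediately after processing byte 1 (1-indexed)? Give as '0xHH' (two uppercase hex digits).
Answer: 0x93

Derivation:
After byte 1 (0xA3): reg=0x93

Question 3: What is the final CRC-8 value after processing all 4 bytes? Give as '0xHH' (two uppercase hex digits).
After byte 1 (0xA3): reg=0x93
After byte 2 (0x11): reg=0x87
After byte 3 (0x02): reg=0x92
After byte 4 (0x98): reg=0x36

Answer: 0x36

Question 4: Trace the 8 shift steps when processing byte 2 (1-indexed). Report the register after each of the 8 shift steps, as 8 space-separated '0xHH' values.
Answer: 0x03 0x06 0x0C 0x18 0x30 0x60 0xC0 0x87

Derivation:
After byte 1 (0xA3): reg=0x93
Register before byte 2: 0x93
After XOR with byte 0x11: 0x82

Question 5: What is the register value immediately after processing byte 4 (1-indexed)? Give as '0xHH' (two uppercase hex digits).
Answer: 0x36

Derivation:
After byte 1 (0xA3): reg=0x93
After byte 2 (0x11): reg=0x87
After byte 3 (0x02): reg=0x92
After byte 4 (0x98): reg=0x36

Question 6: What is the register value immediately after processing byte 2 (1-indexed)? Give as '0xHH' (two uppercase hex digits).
Answer: 0x87

Derivation:
After byte 1 (0xA3): reg=0x93
After byte 2 (0x11): reg=0x87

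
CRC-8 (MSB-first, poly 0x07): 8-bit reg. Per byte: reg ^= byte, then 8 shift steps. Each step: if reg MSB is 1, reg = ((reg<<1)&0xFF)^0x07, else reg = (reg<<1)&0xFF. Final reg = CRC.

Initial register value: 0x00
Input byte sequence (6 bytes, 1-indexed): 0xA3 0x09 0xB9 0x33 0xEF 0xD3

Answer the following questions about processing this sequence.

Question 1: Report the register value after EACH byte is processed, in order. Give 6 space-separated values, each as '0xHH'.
0x60 0x18 0x6E 0x94 0x66 0x02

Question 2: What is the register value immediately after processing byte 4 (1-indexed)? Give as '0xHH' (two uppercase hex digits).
Answer: 0x94

Derivation:
After byte 1 (0xA3): reg=0x60
After byte 2 (0x09): reg=0x18
After byte 3 (0xB9): reg=0x6E
After byte 4 (0x33): reg=0x94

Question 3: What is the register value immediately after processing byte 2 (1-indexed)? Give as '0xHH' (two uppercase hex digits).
Answer: 0x18

Derivation:
After byte 1 (0xA3): reg=0x60
After byte 2 (0x09): reg=0x18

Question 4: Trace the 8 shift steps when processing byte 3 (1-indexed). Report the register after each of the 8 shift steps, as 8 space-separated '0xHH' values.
Answer: 0x45 0x8A 0x13 0x26 0x4C 0x98 0x37 0x6E

Derivation:
After byte 1 (0xA3): reg=0x60
After byte 2 (0x09): reg=0x18
Register before byte 3: 0x18
After XOR with byte 0xB9: 0xA1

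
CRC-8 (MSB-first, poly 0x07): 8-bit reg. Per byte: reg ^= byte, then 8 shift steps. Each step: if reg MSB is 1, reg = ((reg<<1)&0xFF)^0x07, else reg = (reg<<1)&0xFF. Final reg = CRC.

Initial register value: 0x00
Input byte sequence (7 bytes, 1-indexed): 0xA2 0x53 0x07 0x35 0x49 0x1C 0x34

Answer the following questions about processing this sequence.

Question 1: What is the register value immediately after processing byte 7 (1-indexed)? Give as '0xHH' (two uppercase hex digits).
Answer: 0x54

Derivation:
After byte 1 (0xA2): reg=0x67
After byte 2 (0x53): reg=0x8C
After byte 3 (0x07): reg=0xB8
After byte 4 (0x35): reg=0xAA
After byte 5 (0x49): reg=0xA7
After byte 6 (0x1C): reg=0x28
After byte 7 (0x34): reg=0x54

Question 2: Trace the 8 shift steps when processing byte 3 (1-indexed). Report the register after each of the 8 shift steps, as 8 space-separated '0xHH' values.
Answer: 0x11 0x22 0x44 0x88 0x17 0x2E 0x5C 0xB8

Derivation:
After byte 1 (0xA2): reg=0x67
After byte 2 (0x53): reg=0x8C
Register before byte 3: 0x8C
After XOR with byte 0x07: 0x8B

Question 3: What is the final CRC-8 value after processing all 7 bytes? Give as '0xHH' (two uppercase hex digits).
Answer: 0x54

Derivation:
After byte 1 (0xA2): reg=0x67
After byte 2 (0x53): reg=0x8C
After byte 3 (0x07): reg=0xB8
After byte 4 (0x35): reg=0xAA
After byte 5 (0x49): reg=0xA7
After byte 6 (0x1C): reg=0x28
After byte 7 (0x34): reg=0x54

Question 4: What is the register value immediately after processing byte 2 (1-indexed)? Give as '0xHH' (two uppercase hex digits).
Answer: 0x8C

Derivation:
After byte 1 (0xA2): reg=0x67
After byte 2 (0x53): reg=0x8C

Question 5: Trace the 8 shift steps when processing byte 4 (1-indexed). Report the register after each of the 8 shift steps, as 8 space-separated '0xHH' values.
After byte 1 (0xA2): reg=0x67
After byte 2 (0x53): reg=0x8C
After byte 3 (0x07): reg=0xB8
Register before byte 4: 0xB8
After XOR with byte 0x35: 0x8D

Answer: 0x1D 0x3A 0x74 0xE8 0xD7 0xA9 0x55 0xAA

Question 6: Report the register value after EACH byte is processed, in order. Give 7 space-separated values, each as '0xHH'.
0x67 0x8C 0xB8 0xAA 0xA7 0x28 0x54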